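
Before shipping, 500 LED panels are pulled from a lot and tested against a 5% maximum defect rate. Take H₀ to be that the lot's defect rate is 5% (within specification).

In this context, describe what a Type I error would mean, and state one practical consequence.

A Type I error is rejecting H₀ when H₀ is true.
Here that means rejecting the lot and scrapping or reworking it when actually the lot's defect rate is 5% (within specification).

A Type I error would mean concluding that the lot's defect rate exceeds 5% when in fact the lot's defect rate is 5% (within specification). Consequence: a good lot is scrapped, wasting material and production time.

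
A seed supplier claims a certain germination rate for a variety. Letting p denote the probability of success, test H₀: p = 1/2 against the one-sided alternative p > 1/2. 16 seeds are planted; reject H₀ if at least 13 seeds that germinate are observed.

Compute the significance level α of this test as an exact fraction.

α = P(reject H₀ | H₀ true) = P(Y ≥ 13 | p = 1/2), with Y ~ Binomial(16, 1/2).
That's C(16,13) + C(16,14) + C(16,15) + C(16,16) over 2^16, i.e. (560 + 120 + 16 + 1)/65536 = 697/65536.

697/65536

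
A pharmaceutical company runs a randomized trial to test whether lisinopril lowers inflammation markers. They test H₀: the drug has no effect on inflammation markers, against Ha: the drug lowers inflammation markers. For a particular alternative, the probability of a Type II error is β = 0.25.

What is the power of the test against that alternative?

0.75

Power = 1 − β = 1 − 0.25 = 0.75.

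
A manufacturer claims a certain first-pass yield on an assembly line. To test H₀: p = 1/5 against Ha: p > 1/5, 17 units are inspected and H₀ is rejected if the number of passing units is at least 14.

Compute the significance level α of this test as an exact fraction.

9153/152587890625

Under H₀, S ~ Binomial(17, 1/5), and α = P(S ≥ 14).
Summing C(17,j)(1/5)^j(4/5)^{17−j} for j = 14,…,17 gives 9153/152587890625.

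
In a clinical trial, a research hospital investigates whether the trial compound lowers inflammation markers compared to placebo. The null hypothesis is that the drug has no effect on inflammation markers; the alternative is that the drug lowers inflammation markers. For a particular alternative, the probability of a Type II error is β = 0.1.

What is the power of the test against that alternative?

Power = 1 − β = 1 − 0.1 = 0.9.

0.9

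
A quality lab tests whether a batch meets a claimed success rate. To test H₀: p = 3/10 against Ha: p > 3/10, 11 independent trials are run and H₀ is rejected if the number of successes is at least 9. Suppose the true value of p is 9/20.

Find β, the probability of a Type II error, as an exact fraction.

β = P(fail to reject H₀ | Ha true) = P(Y ≤ 8 | p = 9/20), Y ~ Binomial(11, 9/20).
Equivalently, β = 1 − P(Y ≥ 9) = 8070737386943/8192000000000.

8070737386943/8192000000000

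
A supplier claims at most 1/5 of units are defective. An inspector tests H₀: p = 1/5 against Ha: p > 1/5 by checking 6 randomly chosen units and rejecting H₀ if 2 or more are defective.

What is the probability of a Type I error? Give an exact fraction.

α = P(reject H₀ | H₀ true) = P(S ≥ 2 | p = 1/5), S ~ Binomial(6, 1/5).
α = 1 − P(S ≤ 1) = 1 − 2048/3125 = 1077/3125.

1077/3125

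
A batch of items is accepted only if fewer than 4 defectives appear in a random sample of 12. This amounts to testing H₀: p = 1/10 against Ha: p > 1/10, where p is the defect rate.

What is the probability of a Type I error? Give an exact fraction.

5127494033/200000000000

α = P(reject H₀ | H₀ true) = P(K ≥ 4 | p = 1/10), K ~ Binomial(12, 1/10).
Computing the lower-tail complement: 1 − 194872505967/200000000000 = 5127494033/200000000000.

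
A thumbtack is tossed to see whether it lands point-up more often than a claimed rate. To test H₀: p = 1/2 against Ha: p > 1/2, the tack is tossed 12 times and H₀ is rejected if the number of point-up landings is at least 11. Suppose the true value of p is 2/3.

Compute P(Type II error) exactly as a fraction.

β = P(fail to reject H₀ | Ha true) = P(Y ≤ 10 | p = 2/3), Y ~ Binomial(12, 2/3).
Summing C(12,j)·(2/3)^j·(1/3)^{12-j} for j = 0..10 gives 502769/531441.

502769/531441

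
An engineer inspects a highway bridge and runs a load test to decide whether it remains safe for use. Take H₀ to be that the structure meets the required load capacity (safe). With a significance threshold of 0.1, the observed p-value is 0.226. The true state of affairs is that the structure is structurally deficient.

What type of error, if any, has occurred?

Since p = 0.226 ≥ α = 0.1, H₀ is not rejected.
H₀ is false (actually the structure is structurally deficient).
Failing to reject a false H₀ is a Type II error.

Type II error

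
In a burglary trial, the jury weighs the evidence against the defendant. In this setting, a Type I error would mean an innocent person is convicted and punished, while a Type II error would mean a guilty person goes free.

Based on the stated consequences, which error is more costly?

The Type I consequence (an innocent person is convicted and punished) is more severe than the Type II consequence (a guilty person goes free).

Type I error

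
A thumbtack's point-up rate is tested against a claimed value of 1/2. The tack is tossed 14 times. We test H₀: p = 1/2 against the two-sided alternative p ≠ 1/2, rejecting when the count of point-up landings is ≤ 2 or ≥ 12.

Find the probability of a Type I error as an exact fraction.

The significance level is the null-hypothesis probability of the rejection region {≤2} ∪ {≥12}.
By symmetry, α = 2·P(S ≤ 2) = 2·(1 + 14 + 91)/16384 = 212/16384 = 53/4096.

53/4096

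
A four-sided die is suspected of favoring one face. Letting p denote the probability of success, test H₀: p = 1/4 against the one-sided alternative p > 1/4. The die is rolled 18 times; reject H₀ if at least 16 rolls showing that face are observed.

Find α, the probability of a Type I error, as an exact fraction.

The Type I error probability is α = P(S ≥ 16) computed under H₀, where S ~ Binomial(18, 1/4).
Adding the binomial terms for j = 16 through 18 with p = 1/4 yields 179/8589934592.

179/8589934592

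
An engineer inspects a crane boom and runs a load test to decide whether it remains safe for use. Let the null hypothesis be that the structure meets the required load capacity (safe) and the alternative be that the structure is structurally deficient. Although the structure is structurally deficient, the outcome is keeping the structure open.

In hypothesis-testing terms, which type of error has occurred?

'Keeping the structure open' corresponds to failing to reject H₀.
H₀ was not rejected but H₀ is false — a Type II error (false negative).

Type II error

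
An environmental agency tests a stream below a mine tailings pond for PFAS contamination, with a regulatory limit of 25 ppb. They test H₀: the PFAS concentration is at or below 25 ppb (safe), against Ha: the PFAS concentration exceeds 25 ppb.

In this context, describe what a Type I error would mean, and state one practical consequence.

A Type I error would mean concluding that the PFAS concentration exceeds 25 ppb when in fact the PFAS concentration is at or below 25 ppb (safe). Consequence: a clean site is subjected to costly and unnecessary remediation.

A Type I error is rejecting H₀ when H₀ is true.
Here that means declaring the site contaminated and ordering remediation when actually the PFAS concentration is at or below 25 ppb (safe).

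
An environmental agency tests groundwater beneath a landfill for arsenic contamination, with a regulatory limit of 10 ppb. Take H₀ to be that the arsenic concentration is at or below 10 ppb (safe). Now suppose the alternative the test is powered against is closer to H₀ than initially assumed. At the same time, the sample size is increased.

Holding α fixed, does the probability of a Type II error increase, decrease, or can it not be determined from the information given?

The first change alone would make β increase; the second alone would make β decrease. Which effect dominates depends on the magnitudes, which are not given.

Cannot be determined from the information given.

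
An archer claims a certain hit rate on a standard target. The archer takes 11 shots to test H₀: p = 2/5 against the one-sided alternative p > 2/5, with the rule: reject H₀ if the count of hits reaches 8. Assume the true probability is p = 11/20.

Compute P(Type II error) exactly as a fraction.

β = P(fail to reject H₀ | Ha true) = P(S ≤ 7 | p = 11/20), S ~ Binomial(11, 11/20).
Equivalently, β = 1 − P(S ≥ 8) = 828290341647/1024000000000.

828290341647/1024000000000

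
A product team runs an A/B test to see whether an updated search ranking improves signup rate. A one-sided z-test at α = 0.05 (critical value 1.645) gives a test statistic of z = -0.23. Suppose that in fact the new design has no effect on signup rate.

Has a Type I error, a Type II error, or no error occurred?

No error (correct decision).

The conventional null hypothesis is that the new design has no effect on signup rate.
Since z = -0.23 ≤ z* = 1.645, H₀ is not rejected.
H₀ is true (actually the new design has no effect on signup rate).
The decision matches the true state — no error.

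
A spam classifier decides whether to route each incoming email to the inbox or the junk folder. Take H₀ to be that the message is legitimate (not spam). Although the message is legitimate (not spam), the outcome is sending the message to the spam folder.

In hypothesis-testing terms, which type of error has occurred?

Type I error

'Sending the message to the spam folder' corresponds to rejecting H₀.
H₀ was rejected but H₀ is true — a Type I error (false positive).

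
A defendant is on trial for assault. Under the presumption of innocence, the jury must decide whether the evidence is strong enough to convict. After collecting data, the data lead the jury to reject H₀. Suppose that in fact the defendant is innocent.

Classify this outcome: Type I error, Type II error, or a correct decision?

The conventional null hypothesis here is that the defendant is innocent.
H₀ was rejected, but H₀ is actually true.
Rejecting a true null hypothesis is a Type I error (false positive).

Type I error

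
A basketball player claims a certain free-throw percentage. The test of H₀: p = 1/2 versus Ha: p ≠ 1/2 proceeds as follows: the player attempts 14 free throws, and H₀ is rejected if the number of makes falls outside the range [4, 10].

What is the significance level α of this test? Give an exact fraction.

235/4096

α = P(Y ≤ 3 or Y ≥ 11 | p = 1/2), Y ~ Binomial(14, 1/2).
Each tail has probability (1 + 14 + 91 + 364)/16384; doubling gives α = 940/16384 = 235/4096.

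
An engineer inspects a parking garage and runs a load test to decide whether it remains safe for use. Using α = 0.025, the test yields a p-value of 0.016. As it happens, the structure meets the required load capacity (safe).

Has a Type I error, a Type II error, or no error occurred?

Type I error

The conventional null hypothesis is that the structure meets the required load capacity (safe).
Since p = 0.016 < α = 0.025, H₀ is rejected.
H₀ is true (actually the structure meets the required load capacity (safe)).
Rejecting a true H₀ is a Type I error.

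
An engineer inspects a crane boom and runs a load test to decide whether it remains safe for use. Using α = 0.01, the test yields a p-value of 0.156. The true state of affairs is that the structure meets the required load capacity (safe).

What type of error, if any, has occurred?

Neither — the decision is correct.

The conventional null hypothesis is that the structure meets the required load capacity (safe).
Since p = 0.156 ≥ α = 0.01, H₀ is not rejected.
H₀ is true (actually the structure meets the required load capacity (safe)).
The decision matches the true state — no error.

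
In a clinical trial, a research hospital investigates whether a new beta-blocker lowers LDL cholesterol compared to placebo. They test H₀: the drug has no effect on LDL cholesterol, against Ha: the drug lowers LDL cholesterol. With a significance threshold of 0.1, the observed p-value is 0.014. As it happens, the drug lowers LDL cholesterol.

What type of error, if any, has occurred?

Neither — the decision is correct.

Since p = 0.014 < α = 0.1, H₀ is rejected.
H₀ is false (actually the drug lowers LDL cholesterol).
The decision matches the true state — no error.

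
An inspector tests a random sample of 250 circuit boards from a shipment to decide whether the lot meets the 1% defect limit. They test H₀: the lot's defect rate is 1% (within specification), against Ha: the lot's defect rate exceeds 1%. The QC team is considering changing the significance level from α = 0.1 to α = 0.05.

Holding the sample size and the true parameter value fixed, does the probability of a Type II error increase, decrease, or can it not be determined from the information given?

It increases.

Lowering α raises the bar for rejection; under Ha, the test now fails to reject on outcomes it previously would have rejected.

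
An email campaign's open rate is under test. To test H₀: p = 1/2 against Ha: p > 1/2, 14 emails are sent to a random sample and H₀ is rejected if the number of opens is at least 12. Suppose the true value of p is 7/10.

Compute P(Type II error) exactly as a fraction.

41958212136219/50000000000000

Under the alternative p = 7/10, K ~ Binomial(14, 7/10); β is the probability the test does not reject, P(K < 12).
Summing C(14,j)·(7/10)^j·(3/10)^{14-j} for j = 0..11 gives 41958212136219/50000000000000.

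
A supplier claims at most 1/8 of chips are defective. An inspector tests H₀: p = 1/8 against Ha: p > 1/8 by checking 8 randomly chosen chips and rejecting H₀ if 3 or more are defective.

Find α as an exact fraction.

1129899/16777216

The significance level is the probability, assuming p = 1/8, of seeing 3 or more defectives in 8 draws.
Computing the lower-tail complement: 1 − 15647317/16777216 = 1129899/16777216.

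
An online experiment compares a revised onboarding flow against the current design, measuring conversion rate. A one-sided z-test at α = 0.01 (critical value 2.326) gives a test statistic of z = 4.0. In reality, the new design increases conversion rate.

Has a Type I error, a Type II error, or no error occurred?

The conventional null hypothesis is that the new design has no effect on conversion rate.
Since z = 4.0 > z* = 2.326, H₀ is rejected.
H₀ is false (actually the new design increases conversion rate).
The decision matches the true state — no error.

No error (correct decision).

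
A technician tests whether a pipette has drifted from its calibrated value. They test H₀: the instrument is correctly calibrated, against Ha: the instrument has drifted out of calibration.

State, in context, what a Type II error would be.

A Type II error would mean concluding that the instrument is correctly calibrated (or at least failing to establish that the instrument has drifted out of calibration) when in fact the instrument has drifted out of calibration.

A Type II error is failing to reject H₀ when H₀ is false.
Here that means leaving the instrument in service when actually the instrument has drifted out of calibration.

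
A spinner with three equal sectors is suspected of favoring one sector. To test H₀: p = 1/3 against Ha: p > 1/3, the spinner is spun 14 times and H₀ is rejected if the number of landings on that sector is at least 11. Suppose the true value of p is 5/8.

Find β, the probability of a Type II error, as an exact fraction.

β = P(fail to reject H₀ | Ha true) = P(S ≤ 10 | p = 5/8), S ~ Binomial(14, 5/8).
Equivalently, β = 1 − P(S ≥ 11) = 1830419739927/2199023255552.

1830419739927/2199023255552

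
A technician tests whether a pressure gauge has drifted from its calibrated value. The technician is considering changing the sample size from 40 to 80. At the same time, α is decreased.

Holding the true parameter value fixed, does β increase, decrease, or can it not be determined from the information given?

Cannot be determined from the information given.

The first change alone would make β decrease; the second alone would make β increase. Which effect dominates depends on the magnitudes, which are not given.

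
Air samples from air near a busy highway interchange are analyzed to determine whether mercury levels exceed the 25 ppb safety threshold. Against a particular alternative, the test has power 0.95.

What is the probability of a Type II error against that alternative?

Power = 1 − β, so β = 1 − 0.95 = 0.05.

0.05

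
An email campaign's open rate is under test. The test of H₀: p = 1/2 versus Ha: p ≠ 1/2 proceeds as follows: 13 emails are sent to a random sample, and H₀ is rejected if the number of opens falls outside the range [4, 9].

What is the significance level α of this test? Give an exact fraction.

189/2048

Under H₀, S ~ Binomial(13, 1/2); α is the probability of landing in either tail, P(S ≤ 3) + P(S ≥ 10).
The two tails are symmetric, so α = 2·(1 + 13 + 78 + 286)/2^13 = 756/8192 = 189/2048.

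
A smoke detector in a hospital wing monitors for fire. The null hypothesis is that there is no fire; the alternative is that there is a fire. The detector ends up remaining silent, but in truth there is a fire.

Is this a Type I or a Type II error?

'Remaining silent' corresponds to failing to reject H₀.
H₀ was not rejected but H₀ is false — a Type II error (false negative).

Type II error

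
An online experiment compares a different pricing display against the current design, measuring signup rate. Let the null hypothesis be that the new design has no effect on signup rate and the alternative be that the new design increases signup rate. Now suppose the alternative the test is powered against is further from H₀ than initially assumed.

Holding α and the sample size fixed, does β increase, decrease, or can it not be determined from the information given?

A bigger departure from H₀ is easier for the test to detect, so it fails to reject less often.

It decreases.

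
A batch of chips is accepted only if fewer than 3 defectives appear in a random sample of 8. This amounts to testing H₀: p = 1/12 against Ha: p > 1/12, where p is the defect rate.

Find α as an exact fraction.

α = P(reject H₀ | H₀ true) = P(S ≥ 3 | p = 1/12), S ~ Binomial(8, 1/12).
Computing the lower-tail complement: 1 − 139953319/143327232 = 3373913/143327232.

3373913/143327232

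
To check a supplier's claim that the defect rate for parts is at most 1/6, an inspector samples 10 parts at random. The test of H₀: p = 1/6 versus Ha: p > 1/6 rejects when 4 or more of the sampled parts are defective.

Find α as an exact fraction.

α = P(reject H₀ | H₀ true) = P(S ≥ 4 | p = 1/6), S ~ Binomial(10, 1/6).
α = 1 − P(S ≤ 3) = 1 − 390625/419904 = 29279/419904.

29279/419904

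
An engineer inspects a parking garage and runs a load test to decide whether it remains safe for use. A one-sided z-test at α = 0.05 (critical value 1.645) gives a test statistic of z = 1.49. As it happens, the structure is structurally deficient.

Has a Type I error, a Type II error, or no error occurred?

The conventional null hypothesis is that the structure meets the required load capacity (safe).
Since z = 1.49 ≤ z* = 1.645, H₀ is not rejected.
H₀ is false (actually the structure is structurally deficient).
Failing to reject a false H₀ is a Type II error.

Type II error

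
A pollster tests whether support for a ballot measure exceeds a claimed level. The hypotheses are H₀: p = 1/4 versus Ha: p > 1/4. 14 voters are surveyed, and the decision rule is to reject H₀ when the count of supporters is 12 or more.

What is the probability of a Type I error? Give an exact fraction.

431/134217728

α = P(reject H₀ | H₀ true) = P(K ≥ 12 | p = 1/4), with K ~ Binomial(14, 1/4).
Summing C(14,j)(1/4)^j(3/4)^{14−j} for j = 12,…,14 gives 431/134217728.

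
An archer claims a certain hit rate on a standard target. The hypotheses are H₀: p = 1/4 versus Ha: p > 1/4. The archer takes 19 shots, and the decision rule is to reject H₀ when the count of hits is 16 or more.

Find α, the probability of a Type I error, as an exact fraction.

1735/17179869184

α = P(reject H₀ | H₀ true) = P(X ≥ 16 | p = 1/4), with X ~ Binomial(19, 1/4).
Adding the binomial terms for j = 16 through 19 with p = 1/4 yields 1735/17179869184.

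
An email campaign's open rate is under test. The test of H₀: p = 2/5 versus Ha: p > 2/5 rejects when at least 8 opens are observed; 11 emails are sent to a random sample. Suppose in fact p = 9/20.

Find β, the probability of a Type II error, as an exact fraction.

4807868226029/5120000000000

Under the alternative p = 9/20, S ~ Binomial(11, 9/20); β is the probability the test does not reject, P(S < 8).
Adding the binomial probabilities P(S=0)+…+P(S=7) at p = 9/20 gives 4807868226029/5120000000000.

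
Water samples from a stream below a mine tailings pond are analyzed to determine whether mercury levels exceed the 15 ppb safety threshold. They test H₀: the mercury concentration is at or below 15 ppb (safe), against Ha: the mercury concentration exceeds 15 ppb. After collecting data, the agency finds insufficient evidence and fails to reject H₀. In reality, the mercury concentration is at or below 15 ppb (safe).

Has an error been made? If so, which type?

The test retained a true H₀ — the decision matches the true state.

No error — this is a correct decision.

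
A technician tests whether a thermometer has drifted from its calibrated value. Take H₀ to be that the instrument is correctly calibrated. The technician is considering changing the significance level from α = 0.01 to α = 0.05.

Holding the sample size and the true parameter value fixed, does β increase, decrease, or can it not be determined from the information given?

It decreases.

Relaxing α lowers the evidence threshold; under Ha, outcomes that previously fell short now trigger rejection.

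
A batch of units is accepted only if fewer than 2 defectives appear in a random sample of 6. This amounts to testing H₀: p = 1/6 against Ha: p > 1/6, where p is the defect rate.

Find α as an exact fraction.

α = P(reject H₀ | H₀ true) = P(Y ≥ 2 | p = 1/6), Y ~ Binomial(6, 1/6).
α = 1 − P(Y ≤ 1) = 1 − 34375/46656 = 12281/46656.

12281/46656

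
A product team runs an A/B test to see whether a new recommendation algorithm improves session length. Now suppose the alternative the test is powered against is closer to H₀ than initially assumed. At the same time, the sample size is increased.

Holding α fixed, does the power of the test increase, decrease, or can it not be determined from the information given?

Cannot be determined from the information given.

The first change alone would make β increase; the second alone would make β decrease. Which effect dominates depends on the magnitudes, which are not given.
Since power = 1 − β, the effect on power is likewise indeterminate.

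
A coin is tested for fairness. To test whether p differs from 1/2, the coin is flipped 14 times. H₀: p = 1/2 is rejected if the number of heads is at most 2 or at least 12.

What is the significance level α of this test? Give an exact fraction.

α = P(K ≤ 2 or K ≥ 12 | p = 1/2), K ~ Binomial(14, 1/2).
By symmetry, α = 2·P(K ≤ 2) = 2·(1 + 14 + 91)/16384 = 212/16384 = 53/4096.

53/4096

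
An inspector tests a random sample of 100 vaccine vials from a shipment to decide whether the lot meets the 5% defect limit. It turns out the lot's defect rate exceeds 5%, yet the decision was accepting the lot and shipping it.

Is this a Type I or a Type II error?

Type II error

The null hypothesis here is that the lot's defect rate is 5% (within specification).
'Accepting the lot and shipping it' corresponds to failing to reject H₀.
H₀ was not rejected but H₀ is false — a Type II error (false negative).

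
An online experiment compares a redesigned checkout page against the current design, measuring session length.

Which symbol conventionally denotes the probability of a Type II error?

P(Type II error) = P(fail to reject H₀ | H₀ false) = β.

β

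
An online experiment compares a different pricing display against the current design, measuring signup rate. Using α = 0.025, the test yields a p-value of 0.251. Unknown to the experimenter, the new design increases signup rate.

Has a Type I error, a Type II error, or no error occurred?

Type II error

The conventional null hypothesis is that the new design has no effect on signup rate.
Since p = 0.251 ≥ α = 0.025, H₀ is not rejected.
H₀ is false (actually the new design increases signup rate).
Failing to reject a false H₀ is a Type II error.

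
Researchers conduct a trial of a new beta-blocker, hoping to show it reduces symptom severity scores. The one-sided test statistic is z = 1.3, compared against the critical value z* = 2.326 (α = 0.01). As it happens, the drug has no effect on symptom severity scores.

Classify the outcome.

Neither — the decision is correct.

The conventional null hypothesis is that the drug has no effect on symptom severity scores.
Since z = 1.3 ≤ z* = 2.326, H₀ is not rejected.
H₀ is true (actually the drug has no effect on symptom severity scores).
The decision matches the true state — no error.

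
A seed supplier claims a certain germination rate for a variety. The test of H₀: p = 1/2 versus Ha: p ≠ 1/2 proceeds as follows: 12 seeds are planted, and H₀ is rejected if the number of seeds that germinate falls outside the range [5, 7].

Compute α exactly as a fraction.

397/1024

α = P(S ≤ 4 or S ≥ 8 | p = 1/2), S ~ Binomial(12, 1/2).
The two tails are symmetric, so α = 2·(1 + 12 + 66 + 220 + 495)/2^12 = 1588/4096 = 397/1024.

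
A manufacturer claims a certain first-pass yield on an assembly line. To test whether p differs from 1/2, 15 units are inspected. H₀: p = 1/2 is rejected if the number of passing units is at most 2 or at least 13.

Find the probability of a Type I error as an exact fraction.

The significance level is the null-hypothesis probability of the rejection region {≤2} ∪ {≥13}.
The two tails are symmetric, so α = 2·(1 + 15 + 105)/2^15 = 242/32768 = 121/16384.

121/16384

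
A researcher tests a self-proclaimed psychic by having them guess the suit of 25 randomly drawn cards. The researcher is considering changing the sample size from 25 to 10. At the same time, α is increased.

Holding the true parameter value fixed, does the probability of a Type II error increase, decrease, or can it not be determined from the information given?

The first change alone would make β increase; the second alone would make β decrease. Which effect dominates depends on the magnitudes, which are not given.

Cannot be determined from the information given.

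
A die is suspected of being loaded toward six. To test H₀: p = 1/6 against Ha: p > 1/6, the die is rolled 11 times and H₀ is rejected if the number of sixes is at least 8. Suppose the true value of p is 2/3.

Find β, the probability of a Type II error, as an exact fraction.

31145/59049

β = P(fail to reject H₀ | Ha true) = P(K ≤ 7 | p = 2/3), K ~ Binomial(11, 2/3).
Adding the binomial probabilities P(K=0)+…+P(K=7) at p = 2/3 gives 31145/59049.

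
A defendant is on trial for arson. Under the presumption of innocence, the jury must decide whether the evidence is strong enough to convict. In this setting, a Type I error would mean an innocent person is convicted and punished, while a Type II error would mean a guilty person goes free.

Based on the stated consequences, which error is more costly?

Type I error

The Type I consequence (an innocent person is convicted and punished) is more severe than the Type II consequence (a guilty person goes free).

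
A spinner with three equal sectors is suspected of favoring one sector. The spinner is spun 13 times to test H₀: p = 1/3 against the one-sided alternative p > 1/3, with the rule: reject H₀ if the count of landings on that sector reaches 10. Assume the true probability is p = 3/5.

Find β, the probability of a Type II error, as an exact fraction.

202983472/244140625

β = P(fail to reject H₀ | Ha true) = P(X ≤ 9 | p = 3/5), X ~ Binomial(13, 3/5).
Adding the binomial probabilities P(X=0)+…+P(X=9) at p = 3/5 gives 202983472/244140625.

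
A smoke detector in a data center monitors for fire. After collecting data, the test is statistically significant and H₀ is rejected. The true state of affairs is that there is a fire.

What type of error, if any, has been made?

The conventional null hypothesis here is that there is no fire.
The test rejected a false H₀ — the decision matches the true state.

No error — this is a correct decision.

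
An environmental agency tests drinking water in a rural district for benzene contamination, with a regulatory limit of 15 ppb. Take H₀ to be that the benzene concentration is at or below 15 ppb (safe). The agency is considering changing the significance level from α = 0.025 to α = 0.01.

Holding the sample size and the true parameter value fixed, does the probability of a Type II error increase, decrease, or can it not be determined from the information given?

Tightening α shrinks the rejection region. When Ha holds, fewer sample outcomes clear the stricter threshold, so more fall in the acceptance region.

It increases.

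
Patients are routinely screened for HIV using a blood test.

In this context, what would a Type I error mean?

With the conventional null hypothesis that the patient does not have HIV:
A Type I error is rejecting H₀ when H₀ is true.
Here that means flagging the patient as positive and ordering follow-up testing when actually the patient does not have HIV.

A Type I error would mean concluding that the patient has HIV when in fact the patient does not have HIV.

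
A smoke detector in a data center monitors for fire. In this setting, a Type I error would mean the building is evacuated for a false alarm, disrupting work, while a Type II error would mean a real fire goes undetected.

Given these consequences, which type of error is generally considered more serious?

Type II error

The Type II consequence (a real fire goes undetected) is more severe than the Type I consequence (the building is evacuated for a false alarm, disrupting work).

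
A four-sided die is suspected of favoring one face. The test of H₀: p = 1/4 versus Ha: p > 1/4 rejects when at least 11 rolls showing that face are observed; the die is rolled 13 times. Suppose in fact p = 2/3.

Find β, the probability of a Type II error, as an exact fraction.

A Type II error is failing to reject when Ha holds: with p = 2/3, β = P(X ≤ 10).
Summing C(13,j)·(2/3)^j·(1/3)^{13-j} for j = 0..10 gives 50857/59049.

50857/59049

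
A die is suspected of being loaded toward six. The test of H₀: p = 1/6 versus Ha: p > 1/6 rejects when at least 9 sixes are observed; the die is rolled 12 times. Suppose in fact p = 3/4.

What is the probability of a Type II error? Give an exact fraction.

5892517/16777216

Under the alternative p = 3/4, Y ~ Binomial(12, 3/4); β is the probability the test does not reject, P(Y < 9).
Adding the binomial probabilities P(Y=0)+…+P(Y=8) at p = 3/4 gives 5892517/16777216.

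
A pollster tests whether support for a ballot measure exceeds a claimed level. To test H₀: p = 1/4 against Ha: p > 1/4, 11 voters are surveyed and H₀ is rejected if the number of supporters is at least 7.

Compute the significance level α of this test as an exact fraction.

15857/2097152

α = P(reject H₀ | H₀ true) = P(S ≥ 7 | p = 1/4), with S ~ Binomial(11, 1/4).
P(S ≥ 7) = Σ_{j=7}^{11} C(11,j)·(1/4)^j·(3/4)^{11-j} = 15857/2097152.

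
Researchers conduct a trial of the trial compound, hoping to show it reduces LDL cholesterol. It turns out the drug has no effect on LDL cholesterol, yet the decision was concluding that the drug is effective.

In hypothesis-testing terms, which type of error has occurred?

Type I error

The null hypothesis here is that the drug has no effect on LDL cholesterol.
'Concluding that the drug is effective' corresponds to rejecting H₀.
H₀ was rejected but H₀ is true — a Type I error (false positive).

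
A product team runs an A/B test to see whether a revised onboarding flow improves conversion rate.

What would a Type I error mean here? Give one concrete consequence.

With the conventional null hypothesis that the new design has no effect on conversion rate:
A Type I error is rejecting H₀ when H₀ is true.
Here that means shipping the new feature to all users when actually the new design has no effect on conversion rate.

A Type I error would mean concluding that the new design increases conversion rate when in fact the new design has no effect on conversion rate. Consequence: engineering effort is spent shipping a change that doesn't actually help.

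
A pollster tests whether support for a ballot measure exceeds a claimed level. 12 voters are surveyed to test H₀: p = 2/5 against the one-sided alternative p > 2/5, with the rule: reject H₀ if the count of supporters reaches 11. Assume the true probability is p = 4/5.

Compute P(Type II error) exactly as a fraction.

177031761/244140625

β = P(fail to reject H₀ | Ha true) = P(Y ≤ 10 | p = 4/5), Y ~ Binomial(12, 4/5).
Summing C(12,j)·(4/5)^j·(1/5)^{12-j} for j = 0..10 gives 177031761/244140625.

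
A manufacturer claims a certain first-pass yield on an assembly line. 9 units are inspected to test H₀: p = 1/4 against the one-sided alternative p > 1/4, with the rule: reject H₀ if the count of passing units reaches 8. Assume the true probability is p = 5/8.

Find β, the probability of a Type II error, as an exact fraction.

β = P(fail to reject H₀ | Ha true) = P(S ≤ 7 | p = 5/8), S ~ Binomial(9, 5/8).
Summing C(9,j)·(5/8)^j·(3/8)^{9-j} for j = 0..7 gives 3803679/4194304.

3803679/4194304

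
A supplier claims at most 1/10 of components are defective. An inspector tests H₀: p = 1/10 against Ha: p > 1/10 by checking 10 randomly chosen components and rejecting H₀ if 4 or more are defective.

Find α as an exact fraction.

7996999/625000000

α = P(reject H₀ | H₀ true) = P(K ≥ 4 | p = 1/10), K ~ Binomial(10, 1/10).
Via the complement, α = 1 − Σ_{j=0}^{3} C(10,j)(1/10)^j(9/10)^{10-j} = 7996999/625000000.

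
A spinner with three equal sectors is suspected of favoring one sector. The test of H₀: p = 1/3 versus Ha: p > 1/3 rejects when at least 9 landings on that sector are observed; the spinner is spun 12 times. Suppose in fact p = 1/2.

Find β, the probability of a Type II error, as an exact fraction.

3797/4096

β = P(fail to reject H₀ | Ha true) = P(X ≤ 8 | p = 1/2), X ~ Binomial(12, 1/2).
Equivalently, β = 1 − P(X ≥ 9) = 3797/4096.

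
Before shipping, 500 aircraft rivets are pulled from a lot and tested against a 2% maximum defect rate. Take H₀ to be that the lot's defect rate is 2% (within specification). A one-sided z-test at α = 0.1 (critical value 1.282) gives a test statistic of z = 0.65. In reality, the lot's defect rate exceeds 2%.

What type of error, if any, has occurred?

Since z = 0.65 ≤ z* = 1.282, H₀ is not rejected.
H₀ is false (actually the lot's defect rate exceeds 2%).
Failing to reject a false H₀ is a Type II error.

Type II error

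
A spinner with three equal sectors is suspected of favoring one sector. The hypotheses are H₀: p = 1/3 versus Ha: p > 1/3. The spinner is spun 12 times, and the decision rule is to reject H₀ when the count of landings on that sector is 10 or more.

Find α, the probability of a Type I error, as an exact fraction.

The Type I error probability is α = P(K ≥ 10) computed under H₀, where K ~ Binomial(12, 1/3).
Adding the binomial terms for j = 10 through 12 with p = 1/3 yields 289/531441.

289/531441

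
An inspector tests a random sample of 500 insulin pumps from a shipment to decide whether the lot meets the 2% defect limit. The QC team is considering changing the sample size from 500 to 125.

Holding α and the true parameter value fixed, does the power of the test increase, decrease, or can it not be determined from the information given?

It decreases.

With less data the test statistic is noisier; under Ha, more outcomes land inside the acceptance region.
Since power = 1 − β and β increases, power decreases.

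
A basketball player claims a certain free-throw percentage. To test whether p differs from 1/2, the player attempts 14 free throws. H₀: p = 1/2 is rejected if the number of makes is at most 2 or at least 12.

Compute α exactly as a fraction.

Under H₀, X ~ Binomial(14, 1/2); α is the probability of landing in either tail, P(X ≤ 2) + P(X ≥ 12).
By symmetry, α = 2·P(X ≤ 2) = 2·(1 + 14 + 91)/16384 = 212/16384 = 53/4096.

53/4096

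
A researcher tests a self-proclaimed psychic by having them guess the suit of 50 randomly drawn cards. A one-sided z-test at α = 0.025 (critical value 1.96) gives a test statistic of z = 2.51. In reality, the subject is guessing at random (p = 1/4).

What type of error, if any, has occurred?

The conventional null hypothesis is that the subject is guessing at random (p = 1/4).
Since z = 2.51 > z* = 1.96, H₀ is rejected.
H₀ is true (actually the subject is guessing at random (p = 1/4)).
Rejecting a true H₀ is a Type I error.

Type I error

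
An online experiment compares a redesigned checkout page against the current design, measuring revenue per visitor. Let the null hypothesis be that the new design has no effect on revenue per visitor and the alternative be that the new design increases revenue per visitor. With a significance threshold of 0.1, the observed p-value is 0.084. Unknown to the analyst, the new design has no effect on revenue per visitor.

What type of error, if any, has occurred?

Since p = 0.084 < α = 0.1, H₀ is rejected.
H₀ is true (actually the new design has no effect on revenue per visitor).
Rejecting a true H₀ is a Type I error.

Type I error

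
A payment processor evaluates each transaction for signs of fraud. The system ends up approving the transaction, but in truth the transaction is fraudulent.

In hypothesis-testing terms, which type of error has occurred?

Type II error

The null hypothesis here is that the transaction is legitimate.
'Approving the transaction' corresponds to failing to reject H₀.
H₀ was not rejected but H₀ is false — a Type II error (false negative).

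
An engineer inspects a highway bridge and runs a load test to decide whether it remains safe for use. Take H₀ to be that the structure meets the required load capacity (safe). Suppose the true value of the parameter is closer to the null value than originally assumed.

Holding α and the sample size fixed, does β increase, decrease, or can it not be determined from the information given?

It increases.

A smaller departure from H₀ means the test statistic under Ha is distributed closer to where it would be under H₀; rejection becomes less likely.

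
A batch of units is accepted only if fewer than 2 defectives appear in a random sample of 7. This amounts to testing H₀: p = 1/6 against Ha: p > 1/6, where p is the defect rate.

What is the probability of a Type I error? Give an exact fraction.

7703/23328

The significance level is the probability, assuming p = 1/6, of seeing 2 or more defectives in 7 draws.
α = 1 − P(K ≤ 1) = 1 − 15625/23328 = 7703/23328.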